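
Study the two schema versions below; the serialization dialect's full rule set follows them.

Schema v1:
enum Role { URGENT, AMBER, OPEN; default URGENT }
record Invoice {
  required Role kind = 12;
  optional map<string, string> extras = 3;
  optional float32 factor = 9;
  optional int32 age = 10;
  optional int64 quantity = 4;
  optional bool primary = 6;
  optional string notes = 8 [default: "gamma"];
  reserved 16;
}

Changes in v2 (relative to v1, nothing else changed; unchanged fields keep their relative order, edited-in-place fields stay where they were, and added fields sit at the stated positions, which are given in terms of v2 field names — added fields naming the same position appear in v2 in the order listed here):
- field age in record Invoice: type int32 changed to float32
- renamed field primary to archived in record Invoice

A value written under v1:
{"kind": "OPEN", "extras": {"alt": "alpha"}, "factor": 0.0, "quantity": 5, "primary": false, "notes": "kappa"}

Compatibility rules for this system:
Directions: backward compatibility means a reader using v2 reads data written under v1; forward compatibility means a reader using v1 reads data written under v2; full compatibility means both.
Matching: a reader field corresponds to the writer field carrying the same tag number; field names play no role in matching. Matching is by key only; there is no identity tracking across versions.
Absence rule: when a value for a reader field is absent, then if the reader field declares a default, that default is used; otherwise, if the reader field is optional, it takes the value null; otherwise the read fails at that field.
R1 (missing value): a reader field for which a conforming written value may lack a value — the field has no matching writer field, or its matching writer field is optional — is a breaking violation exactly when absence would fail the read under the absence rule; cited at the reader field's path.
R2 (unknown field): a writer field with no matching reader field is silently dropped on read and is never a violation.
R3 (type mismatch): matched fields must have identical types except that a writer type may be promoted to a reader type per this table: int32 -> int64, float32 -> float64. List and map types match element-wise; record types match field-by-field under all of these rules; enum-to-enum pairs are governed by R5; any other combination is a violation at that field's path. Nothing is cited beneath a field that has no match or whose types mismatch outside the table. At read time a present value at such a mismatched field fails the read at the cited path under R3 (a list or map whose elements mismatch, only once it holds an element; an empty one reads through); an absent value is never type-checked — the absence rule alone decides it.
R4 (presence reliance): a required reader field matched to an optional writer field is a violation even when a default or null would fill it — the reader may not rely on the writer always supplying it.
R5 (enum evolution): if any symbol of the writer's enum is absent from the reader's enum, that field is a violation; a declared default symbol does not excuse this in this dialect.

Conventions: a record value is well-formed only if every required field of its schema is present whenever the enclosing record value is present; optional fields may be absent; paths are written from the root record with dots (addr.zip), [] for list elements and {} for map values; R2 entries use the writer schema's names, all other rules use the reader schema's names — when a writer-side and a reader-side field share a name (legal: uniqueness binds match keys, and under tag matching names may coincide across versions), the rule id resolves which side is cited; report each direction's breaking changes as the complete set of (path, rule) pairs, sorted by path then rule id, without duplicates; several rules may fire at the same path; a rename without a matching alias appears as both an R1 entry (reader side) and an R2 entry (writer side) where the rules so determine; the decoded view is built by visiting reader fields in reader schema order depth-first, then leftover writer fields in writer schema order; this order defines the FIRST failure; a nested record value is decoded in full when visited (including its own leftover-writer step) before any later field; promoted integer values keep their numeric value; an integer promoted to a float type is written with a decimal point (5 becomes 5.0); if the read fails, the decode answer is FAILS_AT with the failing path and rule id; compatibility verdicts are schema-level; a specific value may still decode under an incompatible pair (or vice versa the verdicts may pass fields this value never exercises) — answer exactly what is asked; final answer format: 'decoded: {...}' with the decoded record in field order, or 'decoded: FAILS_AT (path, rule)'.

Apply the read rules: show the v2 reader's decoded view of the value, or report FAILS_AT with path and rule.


each type pair in Invoice: writer, then reader
decode walk for Invoice under reader schema v2:
  kind := "OPEN"
  extras := {"alt": "alpha"}
  factor := 0.0
  age := null (missing; optional => null)
  quantity := 5
  archived := false (from writer primary)
  notes := "kappa"
  => decoded: {"kind": "OPEN", "extras": {"alt": "alpha"}, "factor": 0.0, "age": null, "quantity": 5, "archived": false, "notes": "kappa"}
checking off the Invoice differences that do not matter here:
  field age in record Invoice: type int32 changed to float32 -> changes Invoice's schema-level verdicts only — the decode of this value is the same

decoded: {"kind": "OPEN", "extras": {"alt": "alpha"}, "factor": 0.0, "age": null, "quantity": 5, "archived": false, "notes": "kappa"}


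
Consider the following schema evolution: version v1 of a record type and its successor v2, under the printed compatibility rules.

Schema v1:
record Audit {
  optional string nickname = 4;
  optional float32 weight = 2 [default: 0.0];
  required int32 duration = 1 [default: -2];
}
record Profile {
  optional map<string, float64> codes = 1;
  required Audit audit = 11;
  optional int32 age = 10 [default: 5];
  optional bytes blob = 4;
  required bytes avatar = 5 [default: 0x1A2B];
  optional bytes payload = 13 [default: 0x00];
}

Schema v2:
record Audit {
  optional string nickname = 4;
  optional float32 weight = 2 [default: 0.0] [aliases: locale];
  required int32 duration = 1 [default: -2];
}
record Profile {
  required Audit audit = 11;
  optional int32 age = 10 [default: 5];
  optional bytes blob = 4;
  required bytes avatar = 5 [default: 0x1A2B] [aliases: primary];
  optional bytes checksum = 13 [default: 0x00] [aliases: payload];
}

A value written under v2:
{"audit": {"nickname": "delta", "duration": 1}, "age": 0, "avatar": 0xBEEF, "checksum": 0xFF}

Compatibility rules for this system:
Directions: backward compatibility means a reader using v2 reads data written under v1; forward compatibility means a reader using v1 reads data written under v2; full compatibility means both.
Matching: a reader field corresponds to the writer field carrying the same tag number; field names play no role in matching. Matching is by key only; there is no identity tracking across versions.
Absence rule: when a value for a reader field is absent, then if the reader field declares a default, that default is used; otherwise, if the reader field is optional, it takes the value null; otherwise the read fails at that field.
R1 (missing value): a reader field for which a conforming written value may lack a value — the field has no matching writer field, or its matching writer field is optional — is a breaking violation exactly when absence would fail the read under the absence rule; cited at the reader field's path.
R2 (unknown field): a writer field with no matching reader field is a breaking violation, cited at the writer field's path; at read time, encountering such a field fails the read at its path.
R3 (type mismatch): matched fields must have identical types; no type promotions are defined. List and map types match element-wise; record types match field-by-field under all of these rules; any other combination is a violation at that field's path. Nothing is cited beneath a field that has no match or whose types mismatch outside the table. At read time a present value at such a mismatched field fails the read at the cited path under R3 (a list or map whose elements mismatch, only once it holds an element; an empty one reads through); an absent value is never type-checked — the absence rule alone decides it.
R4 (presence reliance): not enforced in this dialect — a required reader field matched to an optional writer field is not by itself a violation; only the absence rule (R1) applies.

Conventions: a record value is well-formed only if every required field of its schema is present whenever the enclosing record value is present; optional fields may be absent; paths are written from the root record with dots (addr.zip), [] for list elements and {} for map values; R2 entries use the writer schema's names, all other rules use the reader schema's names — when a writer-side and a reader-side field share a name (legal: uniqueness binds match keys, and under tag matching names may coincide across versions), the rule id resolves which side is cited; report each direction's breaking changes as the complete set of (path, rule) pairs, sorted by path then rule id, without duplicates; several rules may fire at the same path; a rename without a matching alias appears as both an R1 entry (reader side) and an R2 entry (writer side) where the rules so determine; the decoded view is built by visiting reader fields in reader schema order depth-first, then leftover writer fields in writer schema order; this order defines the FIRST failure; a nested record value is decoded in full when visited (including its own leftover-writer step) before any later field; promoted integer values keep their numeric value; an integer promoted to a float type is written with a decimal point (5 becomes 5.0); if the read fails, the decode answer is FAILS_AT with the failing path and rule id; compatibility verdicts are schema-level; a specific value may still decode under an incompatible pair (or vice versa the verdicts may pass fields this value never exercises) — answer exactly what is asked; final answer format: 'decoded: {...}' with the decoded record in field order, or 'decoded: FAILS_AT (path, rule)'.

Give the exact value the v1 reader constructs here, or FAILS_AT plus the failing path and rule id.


each type pair in Profile: writer, then reader
decode (reader v1):
  codes := null (absent, optional -> null)
  audit.nickname := "delta"
  audit.weight := 0.0 (absent -> default)
  audit.duration := 1
  age := 0
  blob := null (absent, optional -> null)
  avatar := 0xBEEF
  payload := 0xFF (from writer checksum)
  => decoded: {"codes": null, "audit": {"nickname": "delta", "weight": 0.0, "duration": 1}, "age": 0, "blob": null, "avatar": 0xBEEF, "payload": 0xFF}
ruling out the remaining Profile differences:
  renamed field payload to checksum in record Profile (alias payload declared on the renamed field) -> no rule fires on it and the decoded Profile view is identical with or without it
  removed field codes from record Profile -> matters for Profile compatibility verdicts, not for this value's decode

decoded: {"codes": null, "audit": {"nickname": "delta", "weight": 0.0, "duration": 1}, "age": 0, "blob": null, "avatar": 0xBEEF, "payload": 0xFF}


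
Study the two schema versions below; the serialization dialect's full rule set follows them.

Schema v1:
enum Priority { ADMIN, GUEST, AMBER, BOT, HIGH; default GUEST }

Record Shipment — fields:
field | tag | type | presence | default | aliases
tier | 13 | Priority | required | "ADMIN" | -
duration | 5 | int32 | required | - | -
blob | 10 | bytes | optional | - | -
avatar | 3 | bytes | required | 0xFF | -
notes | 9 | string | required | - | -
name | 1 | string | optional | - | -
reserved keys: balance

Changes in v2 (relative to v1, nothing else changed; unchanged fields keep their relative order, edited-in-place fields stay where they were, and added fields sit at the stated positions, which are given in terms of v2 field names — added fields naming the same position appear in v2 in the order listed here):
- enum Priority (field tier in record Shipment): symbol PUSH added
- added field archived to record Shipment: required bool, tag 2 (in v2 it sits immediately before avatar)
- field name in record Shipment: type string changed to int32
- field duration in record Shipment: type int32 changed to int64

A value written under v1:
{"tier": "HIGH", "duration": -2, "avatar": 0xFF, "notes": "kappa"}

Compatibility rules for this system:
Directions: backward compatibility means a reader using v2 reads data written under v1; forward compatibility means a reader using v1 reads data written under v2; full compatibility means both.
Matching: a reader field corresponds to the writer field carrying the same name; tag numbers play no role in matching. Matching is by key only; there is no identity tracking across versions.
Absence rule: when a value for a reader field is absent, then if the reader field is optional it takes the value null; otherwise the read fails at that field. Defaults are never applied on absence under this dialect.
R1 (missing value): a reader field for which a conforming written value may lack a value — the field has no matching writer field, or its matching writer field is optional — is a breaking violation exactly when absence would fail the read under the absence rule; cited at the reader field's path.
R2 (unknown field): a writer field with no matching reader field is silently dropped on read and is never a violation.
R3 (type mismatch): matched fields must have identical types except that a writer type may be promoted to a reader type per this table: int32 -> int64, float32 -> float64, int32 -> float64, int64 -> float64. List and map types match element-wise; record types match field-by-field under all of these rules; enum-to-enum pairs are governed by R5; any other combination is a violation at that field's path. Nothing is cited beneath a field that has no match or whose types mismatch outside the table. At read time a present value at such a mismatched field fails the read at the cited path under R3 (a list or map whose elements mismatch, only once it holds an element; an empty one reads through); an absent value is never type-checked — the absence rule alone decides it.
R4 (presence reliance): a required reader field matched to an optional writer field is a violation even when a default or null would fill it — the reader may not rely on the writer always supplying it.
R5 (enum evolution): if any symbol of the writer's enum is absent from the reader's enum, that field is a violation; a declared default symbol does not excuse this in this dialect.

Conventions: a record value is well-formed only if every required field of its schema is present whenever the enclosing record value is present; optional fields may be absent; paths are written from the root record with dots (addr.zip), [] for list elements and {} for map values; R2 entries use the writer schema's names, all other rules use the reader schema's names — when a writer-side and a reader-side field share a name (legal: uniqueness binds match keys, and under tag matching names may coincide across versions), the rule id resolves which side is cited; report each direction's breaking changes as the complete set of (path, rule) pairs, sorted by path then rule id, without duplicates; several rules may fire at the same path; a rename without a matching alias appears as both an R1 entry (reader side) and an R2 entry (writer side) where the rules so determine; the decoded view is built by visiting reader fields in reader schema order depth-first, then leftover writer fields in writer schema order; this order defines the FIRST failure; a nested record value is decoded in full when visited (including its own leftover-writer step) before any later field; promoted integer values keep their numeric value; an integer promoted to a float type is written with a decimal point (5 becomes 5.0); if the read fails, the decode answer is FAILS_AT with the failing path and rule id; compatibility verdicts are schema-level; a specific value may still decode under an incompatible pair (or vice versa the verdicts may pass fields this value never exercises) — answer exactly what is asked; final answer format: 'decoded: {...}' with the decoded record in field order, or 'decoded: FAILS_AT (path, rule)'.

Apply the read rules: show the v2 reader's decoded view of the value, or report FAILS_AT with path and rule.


arrows below run writer -> reader for Shipment
decoding the Shipment value with the v2 reader:
  tier := "HIGH"
  duration := -2 (int32 -> int64)
  blob := null (not supplied -> null)
  read fails at archived under R1 (no fill)
  => FAILS_AT (archived, R1)
ruling out the remaining Shipment differences:
  enum Priority (field tier in record Shipment): symbol PUSH added -> schema-level compatibility only; this Shipment value's decode is unchanged
  field name in record Shipment: type string changed to int32 -> schema-level compatibility only; this Shipment value's decode is unchanged
  field duration in record Shipment: type int32 changed to int64 -> schema-level compatibility only; this Shipment value's decode is unchanged

decoded: FAILS_AT (archived, R1)


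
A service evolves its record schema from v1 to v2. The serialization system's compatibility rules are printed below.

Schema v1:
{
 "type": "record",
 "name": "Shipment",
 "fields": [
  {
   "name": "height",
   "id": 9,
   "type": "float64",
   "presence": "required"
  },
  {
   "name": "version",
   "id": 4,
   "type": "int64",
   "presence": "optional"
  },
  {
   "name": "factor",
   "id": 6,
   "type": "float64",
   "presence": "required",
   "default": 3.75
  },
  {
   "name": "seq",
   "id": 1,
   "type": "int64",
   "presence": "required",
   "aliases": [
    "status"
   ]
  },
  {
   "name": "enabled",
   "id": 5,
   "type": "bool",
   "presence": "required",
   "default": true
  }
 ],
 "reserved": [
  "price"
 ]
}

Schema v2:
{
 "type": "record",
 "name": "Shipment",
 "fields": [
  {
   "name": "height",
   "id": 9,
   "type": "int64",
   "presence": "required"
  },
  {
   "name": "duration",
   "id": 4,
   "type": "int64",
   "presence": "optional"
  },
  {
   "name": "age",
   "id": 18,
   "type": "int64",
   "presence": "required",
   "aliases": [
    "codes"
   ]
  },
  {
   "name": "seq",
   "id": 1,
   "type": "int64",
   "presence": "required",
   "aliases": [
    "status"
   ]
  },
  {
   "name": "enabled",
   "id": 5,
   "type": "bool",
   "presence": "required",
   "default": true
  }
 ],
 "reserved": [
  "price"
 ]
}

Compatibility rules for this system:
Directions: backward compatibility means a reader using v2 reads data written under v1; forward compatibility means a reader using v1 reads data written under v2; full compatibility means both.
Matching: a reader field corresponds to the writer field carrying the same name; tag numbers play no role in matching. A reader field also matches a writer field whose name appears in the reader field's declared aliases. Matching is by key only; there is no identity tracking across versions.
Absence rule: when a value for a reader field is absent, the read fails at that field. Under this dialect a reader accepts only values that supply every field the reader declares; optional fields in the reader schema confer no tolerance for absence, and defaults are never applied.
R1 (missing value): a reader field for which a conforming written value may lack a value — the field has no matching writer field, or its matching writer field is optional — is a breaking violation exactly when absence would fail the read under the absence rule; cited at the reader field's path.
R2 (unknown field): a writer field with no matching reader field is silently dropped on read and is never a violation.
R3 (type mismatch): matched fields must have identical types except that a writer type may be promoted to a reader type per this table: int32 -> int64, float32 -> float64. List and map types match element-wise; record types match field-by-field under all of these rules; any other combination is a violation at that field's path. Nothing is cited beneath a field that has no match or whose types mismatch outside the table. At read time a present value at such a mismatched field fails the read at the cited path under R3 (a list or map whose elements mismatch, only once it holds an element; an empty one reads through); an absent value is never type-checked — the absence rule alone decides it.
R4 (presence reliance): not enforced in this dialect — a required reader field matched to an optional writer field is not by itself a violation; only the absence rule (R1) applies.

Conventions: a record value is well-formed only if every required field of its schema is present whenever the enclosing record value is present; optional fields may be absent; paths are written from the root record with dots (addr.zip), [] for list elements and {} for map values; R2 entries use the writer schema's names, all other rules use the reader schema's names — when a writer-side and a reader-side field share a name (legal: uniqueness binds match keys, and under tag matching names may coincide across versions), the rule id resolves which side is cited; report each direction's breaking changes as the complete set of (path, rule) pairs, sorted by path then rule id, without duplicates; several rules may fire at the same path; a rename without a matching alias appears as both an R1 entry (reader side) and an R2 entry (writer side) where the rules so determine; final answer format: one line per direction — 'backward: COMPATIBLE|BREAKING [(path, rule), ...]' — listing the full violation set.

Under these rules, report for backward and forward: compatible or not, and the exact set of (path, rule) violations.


backward: BREAKING [(age, R1), (duration, R1), (height, R3)]; forward: BREAKING [(factor, R1), (height, R3), (version, R1)]

in Shipment below, arrows point writer -> reader
backward for Shipment (reader v2, writer v1):
  height: paired with writer height (float64 -> int64; writer required)
  duration: no writer-side match
  age: no writer-side match
  seq: paired with writer seq (int64 -> int64; writer required)
  enabled: paired with writer enabled (bool -> bool; writer required)
  leftover writer field: version
  leftover writer field: factor
  breaking: (age, R1)
  breaking: (duration, R1)
  breaking: (height, R3)
  backward on Shipment therefore BREAKING (3)
forward for Shipment (reader v1, writer v2):
  height: paired with writer height (int64 -> float64; writer required)
  version: no writer-side match
  factor: no writer-side match
  seq: paired with writer seq (int64 -> int64; writer required)
  enabled: paired with writer enabled (bool -> bool; writer required)
  leftover writer field: duration
  leftover writer field: age
  breaking: (factor, R1)
  breaking: (height, R3)
  breaking: (version, R1)
  forward on Shipment therefore BREAKING (3)


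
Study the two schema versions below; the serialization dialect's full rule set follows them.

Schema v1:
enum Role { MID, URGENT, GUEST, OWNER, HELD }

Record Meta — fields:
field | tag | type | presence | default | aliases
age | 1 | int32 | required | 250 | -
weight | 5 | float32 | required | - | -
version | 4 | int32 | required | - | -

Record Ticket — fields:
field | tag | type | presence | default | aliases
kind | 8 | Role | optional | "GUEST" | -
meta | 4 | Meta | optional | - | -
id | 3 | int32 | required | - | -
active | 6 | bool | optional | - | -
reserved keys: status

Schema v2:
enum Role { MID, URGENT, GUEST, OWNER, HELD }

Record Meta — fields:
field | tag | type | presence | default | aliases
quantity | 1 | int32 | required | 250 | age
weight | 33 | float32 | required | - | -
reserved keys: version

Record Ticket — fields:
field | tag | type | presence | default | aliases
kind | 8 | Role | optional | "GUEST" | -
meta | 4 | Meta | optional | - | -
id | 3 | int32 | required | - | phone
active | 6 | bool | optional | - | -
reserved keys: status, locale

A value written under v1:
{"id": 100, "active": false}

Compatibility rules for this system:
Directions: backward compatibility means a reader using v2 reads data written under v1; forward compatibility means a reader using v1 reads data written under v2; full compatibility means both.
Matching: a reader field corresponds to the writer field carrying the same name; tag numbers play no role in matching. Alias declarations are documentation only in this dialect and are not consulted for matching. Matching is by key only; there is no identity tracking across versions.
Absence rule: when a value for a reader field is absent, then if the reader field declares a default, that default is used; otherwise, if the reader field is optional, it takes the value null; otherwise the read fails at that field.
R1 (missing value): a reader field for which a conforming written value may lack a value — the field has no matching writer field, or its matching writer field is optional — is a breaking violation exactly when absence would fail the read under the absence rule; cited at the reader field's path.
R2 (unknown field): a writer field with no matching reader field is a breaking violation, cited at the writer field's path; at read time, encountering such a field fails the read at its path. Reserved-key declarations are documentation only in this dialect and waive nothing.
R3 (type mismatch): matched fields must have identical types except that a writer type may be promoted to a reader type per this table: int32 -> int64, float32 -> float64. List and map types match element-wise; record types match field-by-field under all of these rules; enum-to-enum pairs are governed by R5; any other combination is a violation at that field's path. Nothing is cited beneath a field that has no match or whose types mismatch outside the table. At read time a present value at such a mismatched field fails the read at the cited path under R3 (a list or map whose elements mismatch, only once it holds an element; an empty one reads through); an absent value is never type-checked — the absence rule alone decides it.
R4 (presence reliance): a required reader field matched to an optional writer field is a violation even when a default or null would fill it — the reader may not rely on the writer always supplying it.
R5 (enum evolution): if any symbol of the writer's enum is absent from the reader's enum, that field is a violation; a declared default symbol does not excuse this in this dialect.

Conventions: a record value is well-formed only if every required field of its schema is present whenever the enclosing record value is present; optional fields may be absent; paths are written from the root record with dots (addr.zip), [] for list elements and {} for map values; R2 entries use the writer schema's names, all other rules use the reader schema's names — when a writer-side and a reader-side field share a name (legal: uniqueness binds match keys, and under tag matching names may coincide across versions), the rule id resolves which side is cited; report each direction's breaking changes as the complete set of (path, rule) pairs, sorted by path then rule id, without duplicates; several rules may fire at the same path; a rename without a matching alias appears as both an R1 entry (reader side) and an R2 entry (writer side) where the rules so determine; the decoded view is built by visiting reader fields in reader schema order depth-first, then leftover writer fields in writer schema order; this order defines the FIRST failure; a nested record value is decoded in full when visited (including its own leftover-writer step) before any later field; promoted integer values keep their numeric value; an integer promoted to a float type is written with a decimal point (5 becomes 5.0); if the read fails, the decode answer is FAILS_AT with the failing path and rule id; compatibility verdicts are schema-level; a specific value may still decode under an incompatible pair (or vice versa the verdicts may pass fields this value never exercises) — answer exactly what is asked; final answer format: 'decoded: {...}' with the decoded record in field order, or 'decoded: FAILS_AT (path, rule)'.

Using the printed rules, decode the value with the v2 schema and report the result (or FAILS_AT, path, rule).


decoded: {"kind": "GUEST", "meta": null, "id": 100, "active": false}

arrows below run writer -> reader for Ticket
decode (reader v2):
  kind := "GUEST" (no value, default fills)
  meta := null (not supplied -> null)
  id := 100
  active := false
  => decoded: {"kind": "GUEST", "meta": null, "id": 100, "active": false}
ruling out the remaining Ticket differences:
  renamed field age to quantity in record Meta (alias age declared on the renamed field) -> shifts the Ticket verdicts, not this decode
  removed field version from record Meta (its key "version" joins the reserved list) -> shifts the Ticket verdicts, not this decode
  field weight in record Meta: tag 5 changed to 33 -> fires no rule on Ticket under this dialect and leaves the result unchanged


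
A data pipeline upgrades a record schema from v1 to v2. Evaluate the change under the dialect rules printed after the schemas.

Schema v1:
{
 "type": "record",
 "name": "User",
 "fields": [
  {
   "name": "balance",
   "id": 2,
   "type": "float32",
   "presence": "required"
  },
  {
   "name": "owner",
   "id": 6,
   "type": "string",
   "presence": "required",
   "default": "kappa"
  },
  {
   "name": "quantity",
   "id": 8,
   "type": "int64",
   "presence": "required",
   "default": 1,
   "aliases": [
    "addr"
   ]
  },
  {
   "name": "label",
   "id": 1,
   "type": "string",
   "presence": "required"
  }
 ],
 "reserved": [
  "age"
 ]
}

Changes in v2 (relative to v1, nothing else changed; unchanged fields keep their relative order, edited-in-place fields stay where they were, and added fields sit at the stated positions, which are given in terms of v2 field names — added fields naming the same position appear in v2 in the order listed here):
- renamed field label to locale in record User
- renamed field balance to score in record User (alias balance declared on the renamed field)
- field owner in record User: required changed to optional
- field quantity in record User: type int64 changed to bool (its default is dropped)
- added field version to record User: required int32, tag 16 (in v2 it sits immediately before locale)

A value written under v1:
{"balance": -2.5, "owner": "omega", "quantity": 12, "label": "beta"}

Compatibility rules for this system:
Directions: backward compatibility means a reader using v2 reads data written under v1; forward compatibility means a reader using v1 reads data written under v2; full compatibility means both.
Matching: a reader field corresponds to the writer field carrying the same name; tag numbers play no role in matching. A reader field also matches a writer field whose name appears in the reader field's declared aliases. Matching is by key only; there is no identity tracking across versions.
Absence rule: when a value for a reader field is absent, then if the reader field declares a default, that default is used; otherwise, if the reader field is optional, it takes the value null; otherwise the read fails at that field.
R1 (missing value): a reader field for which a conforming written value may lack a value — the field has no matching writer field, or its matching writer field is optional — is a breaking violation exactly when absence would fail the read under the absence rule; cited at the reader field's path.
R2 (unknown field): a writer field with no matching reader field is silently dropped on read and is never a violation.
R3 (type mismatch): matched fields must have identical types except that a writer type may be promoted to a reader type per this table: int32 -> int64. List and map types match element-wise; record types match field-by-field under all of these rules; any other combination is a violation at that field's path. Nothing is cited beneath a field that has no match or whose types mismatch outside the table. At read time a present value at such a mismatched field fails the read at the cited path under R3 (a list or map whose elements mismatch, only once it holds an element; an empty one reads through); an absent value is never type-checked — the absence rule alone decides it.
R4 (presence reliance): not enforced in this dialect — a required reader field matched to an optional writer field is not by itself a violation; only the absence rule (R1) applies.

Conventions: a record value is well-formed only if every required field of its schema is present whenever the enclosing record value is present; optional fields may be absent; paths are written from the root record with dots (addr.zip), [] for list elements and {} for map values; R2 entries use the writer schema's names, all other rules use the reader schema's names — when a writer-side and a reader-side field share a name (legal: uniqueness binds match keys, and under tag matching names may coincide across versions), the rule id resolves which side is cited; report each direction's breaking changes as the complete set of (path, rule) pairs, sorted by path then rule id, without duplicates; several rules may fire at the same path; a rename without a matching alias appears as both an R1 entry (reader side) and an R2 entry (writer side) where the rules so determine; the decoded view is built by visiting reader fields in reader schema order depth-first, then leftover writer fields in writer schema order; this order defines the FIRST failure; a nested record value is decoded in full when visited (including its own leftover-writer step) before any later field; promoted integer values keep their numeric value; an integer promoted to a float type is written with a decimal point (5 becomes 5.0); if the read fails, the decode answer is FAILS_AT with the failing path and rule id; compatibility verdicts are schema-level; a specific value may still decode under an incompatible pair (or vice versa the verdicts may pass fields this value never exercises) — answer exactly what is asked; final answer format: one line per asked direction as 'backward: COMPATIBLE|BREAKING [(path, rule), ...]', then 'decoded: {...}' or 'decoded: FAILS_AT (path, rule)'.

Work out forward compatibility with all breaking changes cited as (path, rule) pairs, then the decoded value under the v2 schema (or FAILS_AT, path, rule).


forward: BREAKING [(balance, R1), (label, R1), (quantity, R3)]; decoded: FAILS_AT (quantity, R3)

each type pair in User: writer, then reader
forward pass over User, reader schema v1, writer schema v2:
  balance has no writer counterpart
  owner: string -> string, writer optional; from owner
  quantity: bool -> int64, writer required; from quantity
  label has no writer counterpart
  leftover writer field: score
  leftover writer field: version
  leftover writer field: locale
  violation R1 at balance
  violation R1 at label
  violation R3 at quantity
  => 3 violation(s): forward is BREAKING for User
decode (reader v2):
  score := -2.5 (from writer balance)
  owner := "omega"
  read fails at quantity under R3
  => FAILS_AT (quantity, R3)
the rest of the User diff is inert for this question:
  field owner in record User: required changed to optional -> no rule fires on it in User's dialect; the asked verdict holds
  added field version to record User: required int32, tag 16 (in v2 it sits immediately before locale) -> fires only in the backward direction of User, which is not asked here


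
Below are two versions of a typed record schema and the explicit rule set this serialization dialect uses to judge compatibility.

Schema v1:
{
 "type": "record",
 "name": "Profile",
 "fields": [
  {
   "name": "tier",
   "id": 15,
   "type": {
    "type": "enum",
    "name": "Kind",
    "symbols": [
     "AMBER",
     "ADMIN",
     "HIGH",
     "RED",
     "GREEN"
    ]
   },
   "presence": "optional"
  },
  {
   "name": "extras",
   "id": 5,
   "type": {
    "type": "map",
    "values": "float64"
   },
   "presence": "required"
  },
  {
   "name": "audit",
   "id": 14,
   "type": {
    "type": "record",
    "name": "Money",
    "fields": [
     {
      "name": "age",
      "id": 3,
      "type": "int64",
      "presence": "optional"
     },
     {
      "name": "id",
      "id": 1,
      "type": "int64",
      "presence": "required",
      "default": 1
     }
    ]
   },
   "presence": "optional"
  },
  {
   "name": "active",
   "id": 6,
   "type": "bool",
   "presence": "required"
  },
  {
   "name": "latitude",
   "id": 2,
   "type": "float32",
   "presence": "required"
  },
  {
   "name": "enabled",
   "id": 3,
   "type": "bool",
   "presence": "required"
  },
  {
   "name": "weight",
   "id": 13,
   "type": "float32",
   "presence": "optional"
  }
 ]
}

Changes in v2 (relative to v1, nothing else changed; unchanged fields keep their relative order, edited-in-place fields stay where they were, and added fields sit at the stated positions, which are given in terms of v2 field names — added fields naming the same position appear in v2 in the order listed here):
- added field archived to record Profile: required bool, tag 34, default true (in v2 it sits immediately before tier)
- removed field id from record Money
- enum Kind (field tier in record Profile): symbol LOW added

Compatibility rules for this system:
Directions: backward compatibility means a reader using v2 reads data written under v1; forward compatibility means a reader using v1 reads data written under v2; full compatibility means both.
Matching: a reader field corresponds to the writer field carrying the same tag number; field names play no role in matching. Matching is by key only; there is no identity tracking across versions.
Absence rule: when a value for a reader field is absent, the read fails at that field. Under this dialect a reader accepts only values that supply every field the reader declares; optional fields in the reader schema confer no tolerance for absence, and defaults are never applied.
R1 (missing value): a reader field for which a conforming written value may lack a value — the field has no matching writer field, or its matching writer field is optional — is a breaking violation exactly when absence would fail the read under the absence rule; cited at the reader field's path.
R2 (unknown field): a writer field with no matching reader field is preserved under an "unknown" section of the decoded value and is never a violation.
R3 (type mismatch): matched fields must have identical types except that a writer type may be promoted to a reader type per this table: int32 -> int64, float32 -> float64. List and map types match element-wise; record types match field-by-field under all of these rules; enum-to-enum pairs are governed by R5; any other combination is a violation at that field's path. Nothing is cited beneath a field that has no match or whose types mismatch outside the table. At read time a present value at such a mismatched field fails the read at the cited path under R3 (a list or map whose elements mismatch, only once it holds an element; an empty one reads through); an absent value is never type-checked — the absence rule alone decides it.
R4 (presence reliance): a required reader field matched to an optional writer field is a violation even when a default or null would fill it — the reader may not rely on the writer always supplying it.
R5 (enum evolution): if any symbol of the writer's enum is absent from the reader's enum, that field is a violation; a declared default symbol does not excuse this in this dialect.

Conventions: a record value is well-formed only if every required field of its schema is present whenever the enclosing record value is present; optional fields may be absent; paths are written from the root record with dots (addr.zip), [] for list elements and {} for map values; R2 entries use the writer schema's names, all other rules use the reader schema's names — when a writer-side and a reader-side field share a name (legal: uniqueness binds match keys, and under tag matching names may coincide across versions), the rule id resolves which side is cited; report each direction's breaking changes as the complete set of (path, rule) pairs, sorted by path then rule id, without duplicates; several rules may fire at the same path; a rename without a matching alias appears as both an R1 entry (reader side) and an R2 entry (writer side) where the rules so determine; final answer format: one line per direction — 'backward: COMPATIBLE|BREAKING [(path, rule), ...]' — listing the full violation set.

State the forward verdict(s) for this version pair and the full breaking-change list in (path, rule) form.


forward: BREAKING [(audit, R1), (audit.age, R1), (audit.id, R1), (tier, R1), (tier, R5), (weight, R1)]

the writer's type comes first in each Profile pair
forward pass over Profile, reader schema v1, writer schema v2:
  Kind -> Kind, writer optional: tier aligns to tier
  map<string, float64> -> map<string, float64>, writer required: extras aligns to extras
  Money -> Money, writer optional: audit aligns to audit
  bool -> bool, writer required: active aligns to active
  float32 -> float32, writer required: latitude aligns to latitude
  bool -> bool, writer required: enabled aligns to enabled
  float32 -> float32, writer optional: weight aligns to weight
  leftover writer field: archived
  int64 -> int64, writer optional: audit.age aligns to audit.age
  audit.id: no writer match
  rule R1 violated at audit
  rule R1 violated at audit.age
  rule R1 violated at audit.id
  rule R1 violated at tier
  rule R5 violated at tier
  rule R1 violated at weight
  => forward verdict for Profile: BREAKING, 6 violation(s)
the rest of the Profile diff is inert for this question:
  added field archived to record Profile: required bool, tag 34, default true (in v2 it sits immediately before tier) -> affects backward compatibility only, which is not asked
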